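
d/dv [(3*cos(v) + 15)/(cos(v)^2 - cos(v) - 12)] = 3*(cos(v)^2 + 10*cos(v) + 7)*sin(v)/(sin(v)^2 + cos(v) + 11)^2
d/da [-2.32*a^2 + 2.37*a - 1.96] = 2.37 - 4.64*a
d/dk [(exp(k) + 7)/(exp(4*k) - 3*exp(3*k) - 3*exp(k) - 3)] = ((exp(k) + 7)*(-4*exp(3*k) + 9*exp(2*k) + 3) + exp(4*k) - 3*exp(3*k) - 3*exp(k) - 3)*exp(k)/(-exp(4*k) + 3*exp(3*k) + 3*exp(k) + 3)^2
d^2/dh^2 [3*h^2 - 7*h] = 6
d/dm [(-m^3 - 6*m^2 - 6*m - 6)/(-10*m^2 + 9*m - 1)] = (10*m^4 - 18*m^3 - 111*m^2 - 108*m + 60)/(100*m^4 - 180*m^3 + 101*m^2 - 18*m + 1)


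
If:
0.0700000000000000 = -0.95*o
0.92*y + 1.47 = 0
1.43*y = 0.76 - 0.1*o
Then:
No Solution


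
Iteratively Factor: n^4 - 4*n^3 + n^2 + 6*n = (n - 2)*(n^3 - 2*n^2 - 3*n) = (n - 2)*(n + 1)*(n^2 - 3*n) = n*(n - 2)*(n + 1)*(n - 3)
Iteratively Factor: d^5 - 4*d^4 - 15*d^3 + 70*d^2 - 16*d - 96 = (d - 4)*(d^4 - 15*d^2 + 10*d + 24) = (d - 4)*(d + 4)*(d^3 - 4*d^2 + d + 6) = (d - 4)*(d - 3)*(d + 4)*(d^2 - d - 2) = (d - 4)*(d - 3)*(d + 1)*(d + 4)*(d - 2)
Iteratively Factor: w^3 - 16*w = (w + 4)*(w^2 - 4*w) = (w - 4)*(w + 4)*(w)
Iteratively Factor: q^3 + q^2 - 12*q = (q - 3)*(q^2 + 4*q) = q*(q - 3)*(q + 4)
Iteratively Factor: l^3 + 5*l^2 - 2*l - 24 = (l - 2)*(l^2 + 7*l + 12) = (l - 2)*(l + 3)*(l + 4)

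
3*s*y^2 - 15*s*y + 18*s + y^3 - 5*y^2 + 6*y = (3*s + y)*(y - 3)*(y - 2)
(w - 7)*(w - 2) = w^2 - 9*w + 14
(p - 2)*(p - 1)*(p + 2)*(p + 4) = p^4 + 3*p^3 - 8*p^2 - 12*p + 16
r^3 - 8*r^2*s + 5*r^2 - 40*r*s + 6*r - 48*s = (r + 2)*(r + 3)*(r - 8*s)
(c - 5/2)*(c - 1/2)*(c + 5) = c^3 + 2*c^2 - 55*c/4 + 25/4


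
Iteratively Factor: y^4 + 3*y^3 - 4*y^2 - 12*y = (y + 3)*(y^3 - 4*y) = y*(y + 3)*(y^2 - 4) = y*(y + 2)*(y + 3)*(y - 2)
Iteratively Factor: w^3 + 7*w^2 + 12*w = (w)*(w^2 + 7*w + 12) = w*(w + 4)*(w + 3)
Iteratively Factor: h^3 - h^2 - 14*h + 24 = (h - 2)*(h^2 + h - 12) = (h - 3)*(h - 2)*(h + 4)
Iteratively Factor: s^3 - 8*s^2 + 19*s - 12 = (s - 4)*(s^2 - 4*s + 3) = (s - 4)*(s - 1)*(s - 3)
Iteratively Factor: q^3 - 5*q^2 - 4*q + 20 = (q + 2)*(q^2 - 7*q + 10) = (q - 5)*(q + 2)*(q - 2)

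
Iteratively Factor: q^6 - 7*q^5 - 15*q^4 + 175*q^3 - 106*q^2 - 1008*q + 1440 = (q + 3)*(q^5 - 10*q^4 + 15*q^3 + 130*q^2 - 496*q + 480) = (q - 5)*(q + 3)*(q^4 - 5*q^3 - 10*q^2 + 80*q - 96) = (q - 5)*(q - 3)*(q + 3)*(q^3 - 2*q^2 - 16*q + 32) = (q - 5)*(q - 3)*(q + 3)*(q + 4)*(q^2 - 6*q + 8) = (q - 5)*(q - 3)*(q - 2)*(q + 3)*(q + 4)*(q - 4)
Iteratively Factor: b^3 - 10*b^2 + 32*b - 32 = (b - 2)*(b^2 - 8*b + 16) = (b - 4)*(b - 2)*(b - 4)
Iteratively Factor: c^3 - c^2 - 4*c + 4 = (c - 2)*(c^2 + c - 2) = (c - 2)*(c - 1)*(c + 2)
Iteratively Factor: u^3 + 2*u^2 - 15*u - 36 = (u - 4)*(u^2 + 6*u + 9) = (u - 4)*(u + 3)*(u + 3)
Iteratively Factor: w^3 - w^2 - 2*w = (w - 2)*(w^2 + w) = (w - 2)*(w + 1)*(w)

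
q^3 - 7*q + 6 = (q - 2)*(q - 1)*(q + 3)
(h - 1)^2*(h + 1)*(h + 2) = h^4 + h^3 - 3*h^2 - h + 2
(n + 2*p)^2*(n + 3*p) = n^3 + 7*n^2*p + 16*n*p^2 + 12*p^3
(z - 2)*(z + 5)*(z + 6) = z^3 + 9*z^2 + 8*z - 60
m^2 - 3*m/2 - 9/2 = (m - 3)*(m + 3/2)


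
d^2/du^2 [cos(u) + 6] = -cos(u)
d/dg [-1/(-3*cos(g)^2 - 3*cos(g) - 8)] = 3*(2*cos(g) + 1)*sin(g)/(3*cos(g)^2 + 3*cos(g) + 8)^2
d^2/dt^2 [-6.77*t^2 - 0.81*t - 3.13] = -13.5400000000000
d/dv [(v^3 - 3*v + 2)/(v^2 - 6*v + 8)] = (v^4 - 12*v^3 + 27*v^2 - 4*v - 12)/(v^4 - 12*v^3 + 52*v^2 - 96*v + 64)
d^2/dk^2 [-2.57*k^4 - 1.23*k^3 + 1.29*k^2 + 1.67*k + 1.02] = -30.84*k^2 - 7.38*k + 2.58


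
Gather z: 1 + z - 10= z - 9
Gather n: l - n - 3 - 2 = l - n - 5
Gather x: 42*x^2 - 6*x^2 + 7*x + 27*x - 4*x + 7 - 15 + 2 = 36*x^2 + 30*x - 6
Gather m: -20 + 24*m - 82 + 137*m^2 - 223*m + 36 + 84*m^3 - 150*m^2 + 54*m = 84*m^3 - 13*m^2 - 145*m - 66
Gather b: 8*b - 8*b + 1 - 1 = 0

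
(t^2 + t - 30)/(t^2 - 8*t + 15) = (t + 6)/(t - 3)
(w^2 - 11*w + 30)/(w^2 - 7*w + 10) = (w - 6)/(w - 2)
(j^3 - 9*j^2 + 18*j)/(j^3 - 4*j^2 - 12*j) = (j - 3)/(j + 2)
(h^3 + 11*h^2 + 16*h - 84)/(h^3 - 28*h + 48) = (h + 7)/(h - 4)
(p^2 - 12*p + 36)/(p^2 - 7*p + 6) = (p - 6)/(p - 1)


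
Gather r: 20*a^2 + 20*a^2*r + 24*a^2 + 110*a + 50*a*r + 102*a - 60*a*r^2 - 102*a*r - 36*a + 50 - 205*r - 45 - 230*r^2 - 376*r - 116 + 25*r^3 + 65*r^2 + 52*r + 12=44*a^2 + 176*a + 25*r^3 + r^2*(-60*a - 165) + r*(20*a^2 - 52*a - 529) - 99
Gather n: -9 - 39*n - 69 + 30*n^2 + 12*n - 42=30*n^2 - 27*n - 120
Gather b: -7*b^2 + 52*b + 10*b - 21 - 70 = -7*b^2 + 62*b - 91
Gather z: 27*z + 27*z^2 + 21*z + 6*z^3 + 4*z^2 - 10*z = 6*z^3 + 31*z^2 + 38*z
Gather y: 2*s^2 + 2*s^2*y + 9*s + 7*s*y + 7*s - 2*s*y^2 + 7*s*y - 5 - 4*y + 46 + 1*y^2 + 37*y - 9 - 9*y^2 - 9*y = 2*s^2 + 16*s + y^2*(-2*s - 8) + y*(2*s^2 + 14*s + 24) + 32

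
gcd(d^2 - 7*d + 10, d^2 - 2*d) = d - 2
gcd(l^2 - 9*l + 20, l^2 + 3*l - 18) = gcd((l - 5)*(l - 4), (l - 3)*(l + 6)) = 1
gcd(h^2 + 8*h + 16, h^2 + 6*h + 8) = h + 4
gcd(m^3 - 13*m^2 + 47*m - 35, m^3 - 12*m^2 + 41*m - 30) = m^2 - 6*m + 5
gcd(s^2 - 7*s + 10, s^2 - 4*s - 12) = 1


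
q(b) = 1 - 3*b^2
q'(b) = -6*b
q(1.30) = -4.07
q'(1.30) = -7.80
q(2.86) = -23.54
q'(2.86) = -17.16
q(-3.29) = -31.47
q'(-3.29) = 19.74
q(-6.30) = -118.07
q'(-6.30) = 37.80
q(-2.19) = -13.39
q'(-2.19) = 13.14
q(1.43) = -5.13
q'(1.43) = -8.58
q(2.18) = -13.26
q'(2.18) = -13.08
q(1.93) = -10.17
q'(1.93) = -11.58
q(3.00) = -26.00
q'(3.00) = -18.00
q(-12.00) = -431.00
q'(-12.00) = 72.00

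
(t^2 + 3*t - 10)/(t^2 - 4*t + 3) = (t^2 + 3*t - 10)/(t^2 - 4*t + 3)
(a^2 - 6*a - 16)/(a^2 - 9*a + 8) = (a + 2)/(a - 1)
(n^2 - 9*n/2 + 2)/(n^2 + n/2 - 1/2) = (n - 4)/(n + 1)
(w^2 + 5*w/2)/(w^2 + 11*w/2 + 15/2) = w/(w + 3)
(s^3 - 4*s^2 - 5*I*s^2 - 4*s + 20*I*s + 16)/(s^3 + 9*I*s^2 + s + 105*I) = (s^3 + s^2*(-4 - 5*I) + s*(-4 + 20*I) + 16)/(s^3 + 9*I*s^2 + s + 105*I)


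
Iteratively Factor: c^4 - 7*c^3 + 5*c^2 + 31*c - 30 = (c - 5)*(c^3 - 2*c^2 - 5*c + 6) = (c - 5)*(c - 3)*(c^2 + c - 2) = (c - 5)*(c - 3)*(c + 2)*(c - 1)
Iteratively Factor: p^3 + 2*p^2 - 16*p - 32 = (p + 2)*(p^2 - 16) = (p + 2)*(p + 4)*(p - 4)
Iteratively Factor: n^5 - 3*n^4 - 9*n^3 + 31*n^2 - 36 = (n - 3)*(n^4 - 9*n^2 + 4*n + 12) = (n - 3)*(n - 2)*(n^3 + 2*n^2 - 5*n - 6) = (n - 3)*(n - 2)^2*(n^2 + 4*n + 3) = (n - 3)*(n - 2)^2*(n + 3)*(n + 1)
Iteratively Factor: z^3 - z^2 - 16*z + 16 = (z - 4)*(z^2 + 3*z - 4) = (z - 4)*(z - 1)*(z + 4)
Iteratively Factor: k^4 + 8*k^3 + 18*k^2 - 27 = (k + 3)*(k^3 + 5*k^2 + 3*k - 9) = (k + 3)^2*(k^2 + 2*k - 3) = (k + 3)^3*(k - 1)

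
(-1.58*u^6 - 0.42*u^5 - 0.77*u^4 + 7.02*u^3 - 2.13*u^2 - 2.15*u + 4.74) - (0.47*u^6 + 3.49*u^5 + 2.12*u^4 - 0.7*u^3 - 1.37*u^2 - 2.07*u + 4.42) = -2.05*u^6 - 3.91*u^5 - 2.89*u^4 + 7.72*u^3 - 0.76*u^2 - 0.0800000000000001*u + 0.32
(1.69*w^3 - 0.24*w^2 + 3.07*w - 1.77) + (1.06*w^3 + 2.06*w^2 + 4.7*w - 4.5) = 2.75*w^3 + 1.82*w^2 + 7.77*w - 6.27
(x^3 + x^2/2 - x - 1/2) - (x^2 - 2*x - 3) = x^3 - x^2/2 + x + 5/2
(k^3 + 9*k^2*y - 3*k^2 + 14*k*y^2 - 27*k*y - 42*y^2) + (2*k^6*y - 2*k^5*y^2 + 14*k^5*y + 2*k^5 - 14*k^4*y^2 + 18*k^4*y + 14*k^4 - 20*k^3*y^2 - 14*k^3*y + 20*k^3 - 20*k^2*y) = 2*k^6*y - 2*k^5*y^2 + 14*k^5*y + 2*k^5 - 14*k^4*y^2 + 18*k^4*y + 14*k^4 - 20*k^3*y^2 - 14*k^3*y + 21*k^3 - 11*k^2*y - 3*k^2 + 14*k*y^2 - 27*k*y - 42*y^2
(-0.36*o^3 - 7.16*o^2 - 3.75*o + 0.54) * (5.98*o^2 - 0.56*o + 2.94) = -2.1528*o^5 - 42.6152*o^4 - 19.4738*o^3 - 15.7212*o^2 - 11.3274*o + 1.5876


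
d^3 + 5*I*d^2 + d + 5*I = (d - I)*(d + I)*(d + 5*I)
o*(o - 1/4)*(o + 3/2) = o^3 + 5*o^2/4 - 3*o/8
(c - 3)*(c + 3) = c^2 - 9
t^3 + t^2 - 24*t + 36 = (t - 3)*(t - 2)*(t + 6)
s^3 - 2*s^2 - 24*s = s*(s - 6)*(s + 4)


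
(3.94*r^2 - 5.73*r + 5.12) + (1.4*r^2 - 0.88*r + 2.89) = 5.34*r^2 - 6.61*r + 8.01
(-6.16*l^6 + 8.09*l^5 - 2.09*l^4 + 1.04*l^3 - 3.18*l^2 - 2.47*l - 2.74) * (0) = 0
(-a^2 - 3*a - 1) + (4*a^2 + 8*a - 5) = 3*a^2 + 5*a - 6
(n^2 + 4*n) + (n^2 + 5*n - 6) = 2*n^2 + 9*n - 6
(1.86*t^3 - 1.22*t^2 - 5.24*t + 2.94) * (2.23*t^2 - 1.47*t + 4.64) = 4.1478*t^5 - 5.4548*t^4 - 1.2614*t^3 + 8.5982*t^2 - 28.6354*t + 13.6416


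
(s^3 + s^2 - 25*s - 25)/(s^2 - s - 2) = (s^2 - 25)/(s - 2)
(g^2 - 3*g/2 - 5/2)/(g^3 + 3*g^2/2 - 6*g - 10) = (g + 1)/(g^2 + 4*g + 4)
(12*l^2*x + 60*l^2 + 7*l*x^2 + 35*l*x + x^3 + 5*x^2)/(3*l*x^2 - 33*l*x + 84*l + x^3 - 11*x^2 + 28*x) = (4*l*x + 20*l + x^2 + 5*x)/(x^2 - 11*x + 28)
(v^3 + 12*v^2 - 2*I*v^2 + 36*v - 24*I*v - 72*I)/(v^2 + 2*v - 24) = (v^2 + 2*v*(3 - I) - 12*I)/(v - 4)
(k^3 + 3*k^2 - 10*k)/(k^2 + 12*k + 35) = k*(k - 2)/(k + 7)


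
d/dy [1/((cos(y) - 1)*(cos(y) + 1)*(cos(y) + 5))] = (-3 + 10*cos(y)/sin(y)^2 + 2/sin(y)^2)/((cos(y) + 5)^2*sin(y))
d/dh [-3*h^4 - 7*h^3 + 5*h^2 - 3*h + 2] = -12*h^3 - 21*h^2 + 10*h - 3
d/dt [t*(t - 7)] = 2*t - 7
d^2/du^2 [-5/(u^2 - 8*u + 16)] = -30/(u^4 - 16*u^3 + 96*u^2 - 256*u + 256)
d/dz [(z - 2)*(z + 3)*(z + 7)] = 3*z^2 + 16*z + 1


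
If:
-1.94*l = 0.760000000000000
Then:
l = -0.39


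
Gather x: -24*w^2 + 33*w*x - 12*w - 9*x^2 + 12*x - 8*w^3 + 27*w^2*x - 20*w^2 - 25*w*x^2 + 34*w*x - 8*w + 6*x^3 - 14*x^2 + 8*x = -8*w^3 - 44*w^2 - 20*w + 6*x^3 + x^2*(-25*w - 23) + x*(27*w^2 + 67*w + 20)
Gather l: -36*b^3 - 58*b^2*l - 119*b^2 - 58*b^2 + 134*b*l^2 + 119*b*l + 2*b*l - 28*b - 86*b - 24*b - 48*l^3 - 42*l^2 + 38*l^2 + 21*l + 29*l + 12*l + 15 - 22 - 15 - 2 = -36*b^3 - 177*b^2 - 138*b - 48*l^3 + l^2*(134*b - 4) + l*(-58*b^2 + 121*b + 62) - 24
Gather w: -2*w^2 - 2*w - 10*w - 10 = -2*w^2 - 12*w - 10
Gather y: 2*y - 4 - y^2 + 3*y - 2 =-y^2 + 5*y - 6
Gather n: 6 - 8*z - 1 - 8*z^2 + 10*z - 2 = -8*z^2 + 2*z + 3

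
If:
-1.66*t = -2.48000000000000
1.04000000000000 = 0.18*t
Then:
No Solution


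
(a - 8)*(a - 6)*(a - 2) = a^3 - 16*a^2 + 76*a - 96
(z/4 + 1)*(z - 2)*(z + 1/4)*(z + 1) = z^4/4 + 13*z^3/16 - 21*z^2/16 - 19*z/8 - 1/2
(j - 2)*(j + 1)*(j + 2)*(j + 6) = j^4 + 7*j^3 + 2*j^2 - 28*j - 24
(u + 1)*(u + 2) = u^2 + 3*u + 2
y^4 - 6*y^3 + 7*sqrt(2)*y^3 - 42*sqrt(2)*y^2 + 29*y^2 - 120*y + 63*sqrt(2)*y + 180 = (y - 3)^2*(y + 2*sqrt(2))*(y + 5*sqrt(2))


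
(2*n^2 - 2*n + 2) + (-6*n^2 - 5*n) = -4*n^2 - 7*n + 2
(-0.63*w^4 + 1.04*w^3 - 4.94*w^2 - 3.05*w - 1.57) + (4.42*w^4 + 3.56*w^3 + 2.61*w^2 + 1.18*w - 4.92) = 3.79*w^4 + 4.6*w^3 - 2.33*w^2 - 1.87*w - 6.49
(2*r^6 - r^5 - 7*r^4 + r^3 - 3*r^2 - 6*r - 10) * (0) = 0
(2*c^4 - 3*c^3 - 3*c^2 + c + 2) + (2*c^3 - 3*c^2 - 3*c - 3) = 2*c^4 - c^3 - 6*c^2 - 2*c - 1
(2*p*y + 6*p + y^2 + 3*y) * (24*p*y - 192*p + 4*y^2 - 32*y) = 48*p^2*y^2 - 240*p^2*y - 1152*p^2 + 32*p*y^3 - 160*p*y^2 - 768*p*y + 4*y^4 - 20*y^3 - 96*y^2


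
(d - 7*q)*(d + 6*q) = d^2 - d*q - 42*q^2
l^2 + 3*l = l*(l + 3)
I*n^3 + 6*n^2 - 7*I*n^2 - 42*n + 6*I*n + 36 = (n - 6)*(n - 6*I)*(I*n - I)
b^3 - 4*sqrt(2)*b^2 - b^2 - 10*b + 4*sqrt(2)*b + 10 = (b - 1)*(b - 5*sqrt(2))*(b + sqrt(2))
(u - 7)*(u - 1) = u^2 - 8*u + 7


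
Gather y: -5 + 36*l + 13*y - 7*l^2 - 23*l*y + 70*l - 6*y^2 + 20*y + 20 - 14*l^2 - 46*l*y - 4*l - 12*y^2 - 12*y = -21*l^2 + 102*l - 18*y^2 + y*(21 - 69*l) + 15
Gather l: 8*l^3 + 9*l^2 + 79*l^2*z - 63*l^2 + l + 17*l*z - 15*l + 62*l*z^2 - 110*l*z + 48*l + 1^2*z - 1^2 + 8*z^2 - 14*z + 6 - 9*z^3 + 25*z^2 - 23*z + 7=8*l^3 + l^2*(79*z - 54) + l*(62*z^2 - 93*z + 34) - 9*z^3 + 33*z^2 - 36*z + 12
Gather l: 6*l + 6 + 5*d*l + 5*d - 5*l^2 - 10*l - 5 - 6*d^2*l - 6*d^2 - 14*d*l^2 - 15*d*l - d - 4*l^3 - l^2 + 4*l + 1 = -6*d^2 + 4*d - 4*l^3 + l^2*(-14*d - 6) + l*(-6*d^2 - 10*d) + 2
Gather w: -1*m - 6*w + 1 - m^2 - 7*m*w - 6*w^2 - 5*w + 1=-m^2 - m - 6*w^2 + w*(-7*m - 11) + 2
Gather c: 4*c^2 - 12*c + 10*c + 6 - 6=4*c^2 - 2*c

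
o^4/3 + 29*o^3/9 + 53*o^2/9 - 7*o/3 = o*(o/3 + 1)*(o - 1/3)*(o + 7)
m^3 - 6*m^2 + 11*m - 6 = (m - 3)*(m - 2)*(m - 1)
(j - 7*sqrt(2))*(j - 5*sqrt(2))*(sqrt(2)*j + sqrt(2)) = sqrt(2)*j^3 - 24*j^2 + sqrt(2)*j^2 - 24*j + 70*sqrt(2)*j + 70*sqrt(2)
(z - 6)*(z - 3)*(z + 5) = z^3 - 4*z^2 - 27*z + 90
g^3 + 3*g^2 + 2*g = g*(g + 1)*(g + 2)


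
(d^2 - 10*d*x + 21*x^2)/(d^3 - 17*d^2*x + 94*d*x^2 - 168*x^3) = (d - 3*x)/(d^2 - 10*d*x + 24*x^2)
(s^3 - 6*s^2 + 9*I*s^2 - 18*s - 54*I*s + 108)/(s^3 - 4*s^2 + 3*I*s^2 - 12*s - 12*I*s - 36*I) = (s + 6*I)/(s + 2)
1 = 1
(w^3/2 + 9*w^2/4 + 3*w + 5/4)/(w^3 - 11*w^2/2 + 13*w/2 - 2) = (2*w^3 + 9*w^2 + 12*w + 5)/(2*(2*w^3 - 11*w^2 + 13*w - 4))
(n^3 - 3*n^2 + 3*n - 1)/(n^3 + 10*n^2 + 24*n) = (n^3 - 3*n^2 + 3*n - 1)/(n*(n^2 + 10*n + 24))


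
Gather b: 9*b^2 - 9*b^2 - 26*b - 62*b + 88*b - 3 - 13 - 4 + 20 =0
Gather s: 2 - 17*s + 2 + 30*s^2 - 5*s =30*s^2 - 22*s + 4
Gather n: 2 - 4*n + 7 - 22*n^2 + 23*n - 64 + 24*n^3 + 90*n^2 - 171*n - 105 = 24*n^3 + 68*n^2 - 152*n - 160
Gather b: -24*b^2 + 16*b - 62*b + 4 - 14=-24*b^2 - 46*b - 10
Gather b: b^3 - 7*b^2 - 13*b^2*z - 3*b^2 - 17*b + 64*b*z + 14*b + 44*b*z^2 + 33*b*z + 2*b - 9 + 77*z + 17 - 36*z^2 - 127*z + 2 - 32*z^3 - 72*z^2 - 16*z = b^3 + b^2*(-13*z - 10) + b*(44*z^2 + 97*z - 1) - 32*z^3 - 108*z^2 - 66*z + 10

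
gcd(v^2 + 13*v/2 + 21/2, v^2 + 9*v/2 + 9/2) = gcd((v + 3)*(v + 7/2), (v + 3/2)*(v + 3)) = v + 3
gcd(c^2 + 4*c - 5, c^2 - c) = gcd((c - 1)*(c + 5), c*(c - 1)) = c - 1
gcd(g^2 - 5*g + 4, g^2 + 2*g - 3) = g - 1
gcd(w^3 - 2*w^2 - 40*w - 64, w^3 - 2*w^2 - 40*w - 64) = w^3 - 2*w^2 - 40*w - 64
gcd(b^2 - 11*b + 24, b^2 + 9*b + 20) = 1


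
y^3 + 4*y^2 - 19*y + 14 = (y - 2)*(y - 1)*(y + 7)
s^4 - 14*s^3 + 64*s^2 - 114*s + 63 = (s - 7)*(s - 3)^2*(s - 1)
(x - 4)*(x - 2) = x^2 - 6*x + 8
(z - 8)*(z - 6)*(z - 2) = z^3 - 16*z^2 + 76*z - 96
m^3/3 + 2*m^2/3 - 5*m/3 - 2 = (m/3 + 1/3)*(m - 2)*(m + 3)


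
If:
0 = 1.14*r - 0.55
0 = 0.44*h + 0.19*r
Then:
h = -0.21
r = 0.48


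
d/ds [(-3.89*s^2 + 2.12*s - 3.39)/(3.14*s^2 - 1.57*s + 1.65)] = (-0.549500000000002*s^2 + 8.4522*s - 1.8243)/(9.8596*s^4 - 9.8596*s^3 + 12.8269*s^2 - 5.181*s + 2.7225)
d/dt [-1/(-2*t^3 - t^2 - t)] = (-6*t^2 - 2*t - 1)/(t^2*(2*t^2 + t + 1)^2)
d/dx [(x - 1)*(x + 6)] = 2*x + 5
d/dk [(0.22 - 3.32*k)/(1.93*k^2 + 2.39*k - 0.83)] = (6.4076*k^2 - 0.8492*k + 2.2298)/(3.7249*k^4 + 9.2254*k^3 + 2.5083*k^2 - 3.9674*k + 0.6889)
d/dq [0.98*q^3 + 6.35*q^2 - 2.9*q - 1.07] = 2.94*q^2 + 12.7*q - 2.9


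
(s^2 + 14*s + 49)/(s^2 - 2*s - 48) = (s^2 + 14*s + 49)/(s^2 - 2*s - 48)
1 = 1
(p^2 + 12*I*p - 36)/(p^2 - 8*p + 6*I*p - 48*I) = (p + 6*I)/(p - 8)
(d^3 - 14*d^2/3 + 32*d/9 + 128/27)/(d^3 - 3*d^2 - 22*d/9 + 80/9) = (9*d^2 - 18*d - 16)/(3*(3*d^2 - d - 10))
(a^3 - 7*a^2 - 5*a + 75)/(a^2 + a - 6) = (a^2 - 10*a + 25)/(a - 2)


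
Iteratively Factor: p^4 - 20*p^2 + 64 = (p - 2)*(p^3 + 2*p^2 - 16*p - 32) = (p - 2)*(p + 2)*(p^2 - 16) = (p - 4)*(p - 2)*(p + 2)*(p + 4)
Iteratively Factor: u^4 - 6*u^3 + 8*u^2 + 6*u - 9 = (u - 3)*(u^3 - 3*u^2 - u + 3) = (u - 3)*(u - 1)*(u^2 - 2*u - 3) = (u - 3)^2*(u - 1)*(u + 1)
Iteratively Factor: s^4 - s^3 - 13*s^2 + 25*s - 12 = (s - 3)*(s^3 + 2*s^2 - 7*s + 4) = (s - 3)*(s + 4)*(s^2 - 2*s + 1) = (s - 3)*(s - 1)*(s + 4)*(s - 1)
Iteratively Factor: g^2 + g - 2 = (g + 2)*(g - 1)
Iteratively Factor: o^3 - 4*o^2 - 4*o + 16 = (o + 2)*(o^2 - 6*o + 8) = (o - 2)*(o + 2)*(o - 4)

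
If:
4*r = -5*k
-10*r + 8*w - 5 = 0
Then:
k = 2/5 - 16*w/25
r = 4*w/5 - 1/2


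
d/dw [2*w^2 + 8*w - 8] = 4*w + 8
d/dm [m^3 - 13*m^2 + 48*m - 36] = 3*m^2 - 26*m + 48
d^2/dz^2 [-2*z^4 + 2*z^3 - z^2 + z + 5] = -24*z^2 + 12*z - 2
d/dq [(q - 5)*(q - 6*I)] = 2*q - 5 - 6*I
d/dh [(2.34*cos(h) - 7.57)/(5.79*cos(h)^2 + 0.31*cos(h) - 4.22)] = (13.5486*cos(h)^2 - 87.6606*cos(h) + 7.5281)*sin(h)/(33.5241*cos(h)^4 + 3.5898*cos(h)^3 - 48.7715*cos(h)^2 - 2.6164*cos(h) + 17.8084)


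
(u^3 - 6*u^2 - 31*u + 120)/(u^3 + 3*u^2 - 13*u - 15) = (u - 8)/(u + 1)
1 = 1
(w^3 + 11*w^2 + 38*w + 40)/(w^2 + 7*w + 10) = w + 4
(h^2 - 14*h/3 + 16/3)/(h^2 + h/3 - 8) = (h - 2)/(h + 3)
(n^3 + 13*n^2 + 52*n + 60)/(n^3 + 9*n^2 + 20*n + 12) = (n + 5)/(n + 1)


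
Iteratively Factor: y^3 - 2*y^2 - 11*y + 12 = (y - 4)*(y^2 + 2*y - 3) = (y - 4)*(y + 3)*(y - 1)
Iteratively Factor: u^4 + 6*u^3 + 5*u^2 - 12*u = (u)*(u^3 + 6*u^2 + 5*u - 12) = u*(u - 1)*(u^2 + 7*u + 12) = u*(u - 1)*(u + 3)*(u + 4)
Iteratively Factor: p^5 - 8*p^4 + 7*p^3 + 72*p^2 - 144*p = (p)*(p^4 - 8*p^3 + 7*p^2 + 72*p - 144) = p*(p - 4)*(p^3 - 4*p^2 - 9*p + 36) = p*(p - 4)*(p + 3)*(p^2 - 7*p + 12) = p*(p - 4)^2*(p + 3)*(p - 3)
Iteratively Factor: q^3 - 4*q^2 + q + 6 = (q - 3)*(q^2 - q - 2) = (q - 3)*(q + 1)*(q - 2)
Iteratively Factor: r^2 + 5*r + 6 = (r + 2)*(r + 3)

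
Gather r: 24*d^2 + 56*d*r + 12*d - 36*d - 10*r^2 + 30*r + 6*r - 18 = 24*d^2 - 24*d - 10*r^2 + r*(56*d + 36) - 18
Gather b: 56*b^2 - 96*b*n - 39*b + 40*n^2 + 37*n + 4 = 56*b^2 + b*(-96*n - 39) + 40*n^2 + 37*n + 4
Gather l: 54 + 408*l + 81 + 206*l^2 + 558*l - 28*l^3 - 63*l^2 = -28*l^3 + 143*l^2 + 966*l + 135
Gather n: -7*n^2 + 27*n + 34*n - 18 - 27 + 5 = -7*n^2 + 61*n - 40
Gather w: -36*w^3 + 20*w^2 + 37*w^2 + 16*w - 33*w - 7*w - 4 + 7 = -36*w^3 + 57*w^2 - 24*w + 3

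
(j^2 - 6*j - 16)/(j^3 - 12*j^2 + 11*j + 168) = (j + 2)/(j^2 - 4*j - 21)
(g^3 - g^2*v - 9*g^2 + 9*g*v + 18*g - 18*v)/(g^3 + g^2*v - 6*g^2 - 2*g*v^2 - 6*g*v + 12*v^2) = (g - 3)/(g + 2*v)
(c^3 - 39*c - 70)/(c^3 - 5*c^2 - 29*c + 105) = (c + 2)/(c - 3)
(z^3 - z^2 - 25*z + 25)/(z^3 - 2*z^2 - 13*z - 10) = (z^2 + 4*z - 5)/(z^2 + 3*z + 2)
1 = 1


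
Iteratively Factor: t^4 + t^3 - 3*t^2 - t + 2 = (t - 1)*(t^3 + 2*t^2 - t - 2) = (t - 1)*(t + 1)*(t^2 + t - 2) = (t - 1)*(t + 1)*(t + 2)*(t - 1)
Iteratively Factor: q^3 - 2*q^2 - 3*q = (q + 1)*(q^2 - 3*q) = q*(q + 1)*(q - 3)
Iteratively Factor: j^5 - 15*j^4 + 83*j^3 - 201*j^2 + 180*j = (j - 5)*(j^4 - 10*j^3 + 33*j^2 - 36*j) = j*(j - 5)*(j^3 - 10*j^2 + 33*j - 36) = j*(j - 5)*(j - 4)*(j^2 - 6*j + 9) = j*(j - 5)*(j - 4)*(j - 3)*(j - 3)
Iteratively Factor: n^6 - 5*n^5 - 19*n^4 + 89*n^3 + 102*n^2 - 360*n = (n)*(n^5 - 5*n^4 - 19*n^3 + 89*n^2 + 102*n - 360) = n*(n - 4)*(n^4 - n^3 - 23*n^2 - 3*n + 90) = n*(n - 4)*(n + 3)*(n^3 - 4*n^2 - 11*n + 30) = n*(n - 4)*(n - 2)*(n + 3)*(n^2 - 2*n - 15) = n*(n - 4)*(n - 2)*(n + 3)^2*(n - 5)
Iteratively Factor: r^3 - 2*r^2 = (r - 2)*(r^2) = r*(r - 2)*(r)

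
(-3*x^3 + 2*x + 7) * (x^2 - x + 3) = -3*x^5 + 3*x^4 - 7*x^3 + 5*x^2 - x + 21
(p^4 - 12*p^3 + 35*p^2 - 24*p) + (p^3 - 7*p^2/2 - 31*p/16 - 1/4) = p^4 - 11*p^3 + 63*p^2/2 - 415*p/16 - 1/4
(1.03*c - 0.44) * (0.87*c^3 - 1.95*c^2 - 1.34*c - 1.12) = 0.8961*c^4 - 2.3913*c^3 - 0.5222*c^2 - 0.564*c + 0.4928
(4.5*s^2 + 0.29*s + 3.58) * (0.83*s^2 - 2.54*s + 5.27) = 3.735*s^4 - 11.1893*s^3 + 25.9498*s^2 - 7.5649*s + 18.8666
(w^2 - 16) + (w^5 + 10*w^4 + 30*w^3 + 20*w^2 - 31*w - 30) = w^5 + 10*w^4 + 30*w^3 + 21*w^2 - 31*w - 46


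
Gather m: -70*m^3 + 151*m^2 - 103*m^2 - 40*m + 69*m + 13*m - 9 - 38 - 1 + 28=-70*m^3 + 48*m^2 + 42*m - 20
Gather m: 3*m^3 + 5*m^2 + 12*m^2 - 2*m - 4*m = 3*m^3 + 17*m^2 - 6*m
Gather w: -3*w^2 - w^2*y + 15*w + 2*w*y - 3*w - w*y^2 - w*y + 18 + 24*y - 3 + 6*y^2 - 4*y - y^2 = w^2*(-y - 3) + w*(-y^2 + y + 12) + 5*y^2 + 20*y + 15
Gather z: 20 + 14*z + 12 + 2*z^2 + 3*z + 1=2*z^2 + 17*z + 33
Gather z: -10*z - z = -11*z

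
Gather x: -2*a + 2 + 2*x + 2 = -2*a + 2*x + 4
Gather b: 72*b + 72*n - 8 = 72*b + 72*n - 8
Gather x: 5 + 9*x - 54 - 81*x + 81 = 32 - 72*x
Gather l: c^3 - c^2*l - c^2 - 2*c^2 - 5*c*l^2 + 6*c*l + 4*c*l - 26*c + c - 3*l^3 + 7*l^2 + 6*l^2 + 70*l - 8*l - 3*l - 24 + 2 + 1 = c^3 - 3*c^2 - 25*c - 3*l^3 + l^2*(13 - 5*c) + l*(-c^2 + 10*c + 59) - 21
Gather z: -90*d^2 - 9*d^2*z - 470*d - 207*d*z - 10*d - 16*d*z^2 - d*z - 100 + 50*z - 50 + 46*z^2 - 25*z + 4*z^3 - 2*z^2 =-90*d^2 - 480*d + 4*z^3 + z^2*(44 - 16*d) + z*(-9*d^2 - 208*d + 25) - 150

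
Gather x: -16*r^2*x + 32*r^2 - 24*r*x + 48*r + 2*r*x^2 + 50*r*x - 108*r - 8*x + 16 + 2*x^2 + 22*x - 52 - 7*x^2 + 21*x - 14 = 32*r^2 - 60*r + x^2*(2*r - 5) + x*(-16*r^2 + 26*r + 35) - 50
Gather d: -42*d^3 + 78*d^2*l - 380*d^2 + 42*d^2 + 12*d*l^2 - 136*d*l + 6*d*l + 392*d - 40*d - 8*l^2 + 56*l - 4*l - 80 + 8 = -42*d^3 + d^2*(78*l - 338) + d*(12*l^2 - 130*l + 352) - 8*l^2 + 52*l - 72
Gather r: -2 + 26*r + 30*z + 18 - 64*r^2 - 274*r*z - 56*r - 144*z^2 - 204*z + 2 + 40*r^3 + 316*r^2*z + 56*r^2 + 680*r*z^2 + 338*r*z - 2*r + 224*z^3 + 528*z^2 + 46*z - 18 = 40*r^3 + r^2*(316*z - 8) + r*(680*z^2 + 64*z - 32) + 224*z^3 + 384*z^2 - 128*z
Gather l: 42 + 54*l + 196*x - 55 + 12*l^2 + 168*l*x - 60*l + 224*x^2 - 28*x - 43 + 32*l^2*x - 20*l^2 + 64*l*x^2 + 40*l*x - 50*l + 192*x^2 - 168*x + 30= l^2*(32*x - 8) + l*(64*x^2 + 208*x - 56) + 416*x^2 - 26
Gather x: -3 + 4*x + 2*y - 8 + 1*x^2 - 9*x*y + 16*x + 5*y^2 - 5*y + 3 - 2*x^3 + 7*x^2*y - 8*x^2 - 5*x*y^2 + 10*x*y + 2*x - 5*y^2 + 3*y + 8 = -2*x^3 + x^2*(7*y - 7) + x*(-5*y^2 + y + 22)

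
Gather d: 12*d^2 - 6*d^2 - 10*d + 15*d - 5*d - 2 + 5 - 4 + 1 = 6*d^2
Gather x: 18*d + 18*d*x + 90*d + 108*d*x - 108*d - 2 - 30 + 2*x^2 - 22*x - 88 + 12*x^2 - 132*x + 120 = 14*x^2 + x*(126*d - 154)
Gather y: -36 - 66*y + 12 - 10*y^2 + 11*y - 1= -10*y^2 - 55*y - 25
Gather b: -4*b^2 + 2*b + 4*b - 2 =-4*b^2 + 6*b - 2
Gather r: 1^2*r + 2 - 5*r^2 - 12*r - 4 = -5*r^2 - 11*r - 2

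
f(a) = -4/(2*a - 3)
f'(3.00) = 0.89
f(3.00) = -1.33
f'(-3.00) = 0.10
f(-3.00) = 0.44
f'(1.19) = 20.81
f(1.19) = 6.45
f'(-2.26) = 0.14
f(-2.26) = 0.53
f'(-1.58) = 0.21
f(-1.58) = 0.65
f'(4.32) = 0.25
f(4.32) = -0.71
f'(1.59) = 246.91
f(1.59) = -22.22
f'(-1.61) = 0.21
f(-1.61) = 0.64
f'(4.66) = 0.20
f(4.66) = -0.63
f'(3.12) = 0.76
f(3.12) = -1.23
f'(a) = 8/(2*a - 3)^2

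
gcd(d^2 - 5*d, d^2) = d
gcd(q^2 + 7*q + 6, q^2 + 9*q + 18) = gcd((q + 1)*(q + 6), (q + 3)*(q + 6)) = q + 6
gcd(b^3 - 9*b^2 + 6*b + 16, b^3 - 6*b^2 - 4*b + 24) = b - 2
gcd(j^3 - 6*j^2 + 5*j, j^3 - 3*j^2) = j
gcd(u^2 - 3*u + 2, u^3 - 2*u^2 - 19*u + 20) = u - 1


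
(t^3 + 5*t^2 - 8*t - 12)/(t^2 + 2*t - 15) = (t^3 + 5*t^2 - 8*t - 12)/(t^2 + 2*t - 15)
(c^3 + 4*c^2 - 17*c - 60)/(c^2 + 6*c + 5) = (c^2 - c - 12)/(c + 1)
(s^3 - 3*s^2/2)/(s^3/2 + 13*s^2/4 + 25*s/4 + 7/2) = s^2*(4*s - 6)/(2*s^3 + 13*s^2 + 25*s + 14)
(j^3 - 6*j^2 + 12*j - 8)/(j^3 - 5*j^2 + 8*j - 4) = (j - 2)/(j - 1)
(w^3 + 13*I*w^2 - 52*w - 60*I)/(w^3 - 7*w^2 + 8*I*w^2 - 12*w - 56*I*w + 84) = (w + 5*I)/(w - 7)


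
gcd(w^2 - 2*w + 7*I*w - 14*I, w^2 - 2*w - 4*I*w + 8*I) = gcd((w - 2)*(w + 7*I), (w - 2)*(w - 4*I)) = w - 2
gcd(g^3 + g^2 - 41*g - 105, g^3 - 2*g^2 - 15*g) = g + 3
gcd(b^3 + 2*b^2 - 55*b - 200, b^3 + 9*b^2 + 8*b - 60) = b + 5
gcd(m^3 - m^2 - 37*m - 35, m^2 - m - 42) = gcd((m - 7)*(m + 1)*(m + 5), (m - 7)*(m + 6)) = m - 7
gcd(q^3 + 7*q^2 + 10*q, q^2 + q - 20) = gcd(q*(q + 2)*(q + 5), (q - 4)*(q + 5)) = q + 5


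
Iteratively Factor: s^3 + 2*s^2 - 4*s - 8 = (s + 2)*(s^2 - 4) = (s - 2)*(s + 2)*(s + 2)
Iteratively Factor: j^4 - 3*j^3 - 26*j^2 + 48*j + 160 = (j - 5)*(j^3 + 2*j^2 - 16*j - 32) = (j - 5)*(j + 2)*(j^2 - 16) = (j - 5)*(j + 2)*(j + 4)*(j - 4)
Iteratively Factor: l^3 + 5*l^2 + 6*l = (l)*(l^2 + 5*l + 6) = l*(l + 3)*(l + 2)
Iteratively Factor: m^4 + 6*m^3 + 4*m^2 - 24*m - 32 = (m + 2)*(m^3 + 4*m^2 - 4*m - 16) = (m + 2)^2*(m^2 + 2*m - 8) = (m - 2)*(m + 2)^2*(m + 4)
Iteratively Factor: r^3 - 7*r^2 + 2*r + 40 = (r + 2)*(r^2 - 9*r + 20) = (r - 4)*(r + 2)*(r - 5)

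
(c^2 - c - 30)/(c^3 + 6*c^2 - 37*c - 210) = 1/(c + 7)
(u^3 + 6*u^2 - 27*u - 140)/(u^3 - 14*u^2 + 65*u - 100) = (u^2 + 11*u + 28)/(u^2 - 9*u + 20)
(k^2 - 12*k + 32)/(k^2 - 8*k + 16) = (k - 8)/(k - 4)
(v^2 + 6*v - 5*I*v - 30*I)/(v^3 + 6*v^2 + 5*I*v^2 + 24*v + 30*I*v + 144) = (v - 5*I)/(v^2 + 5*I*v + 24)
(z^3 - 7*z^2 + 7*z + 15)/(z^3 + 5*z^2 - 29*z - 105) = (z^2 - 2*z - 3)/(z^2 + 10*z + 21)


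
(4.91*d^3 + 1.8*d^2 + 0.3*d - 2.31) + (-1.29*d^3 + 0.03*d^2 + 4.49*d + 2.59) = 3.62*d^3 + 1.83*d^2 + 4.79*d + 0.28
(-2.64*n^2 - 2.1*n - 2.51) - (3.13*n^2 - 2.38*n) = -5.77*n^2 + 0.28*n - 2.51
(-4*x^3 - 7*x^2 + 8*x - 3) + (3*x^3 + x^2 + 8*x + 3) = -x^3 - 6*x^2 + 16*x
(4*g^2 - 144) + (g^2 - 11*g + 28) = 5*g^2 - 11*g - 116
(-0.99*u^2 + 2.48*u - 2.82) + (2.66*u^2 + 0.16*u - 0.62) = 1.67*u^2 + 2.64*u - 3.44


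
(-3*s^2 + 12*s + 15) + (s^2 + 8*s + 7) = -2*s^2 + 20*s + 22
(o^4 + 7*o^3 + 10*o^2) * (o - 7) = o^5 - 39*o^3 - 70*o^2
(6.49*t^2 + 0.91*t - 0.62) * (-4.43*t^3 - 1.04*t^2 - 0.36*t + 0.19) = -28.7507*t^5 - 10.7809*t^4 - 0.5362*t^3 + 1.5503*t^2 + 0.3961*t - 0.1178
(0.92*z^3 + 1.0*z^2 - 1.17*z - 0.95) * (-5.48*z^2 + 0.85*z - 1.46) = -5.0416*z^5 - 4.698*z^4 + 5.9184*z^3 + 2.7515*z^2 + 0.9007*z + 1.387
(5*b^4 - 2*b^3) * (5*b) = 25*b^5 - 10*b^4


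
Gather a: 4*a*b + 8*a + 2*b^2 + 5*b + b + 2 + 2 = a*(4*b + 8) + 2*b^2 + 6*b + 4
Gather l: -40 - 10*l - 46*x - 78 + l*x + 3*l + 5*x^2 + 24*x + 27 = l*(x - 7) + 5*x^2 - 22*x - 91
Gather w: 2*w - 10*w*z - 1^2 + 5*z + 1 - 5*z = w*(2 - 10*z)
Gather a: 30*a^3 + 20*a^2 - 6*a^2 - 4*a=30*a^3 + 14*a^2 - 4*a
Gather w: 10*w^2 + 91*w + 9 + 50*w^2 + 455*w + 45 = 60*w^2 + 546*w + 54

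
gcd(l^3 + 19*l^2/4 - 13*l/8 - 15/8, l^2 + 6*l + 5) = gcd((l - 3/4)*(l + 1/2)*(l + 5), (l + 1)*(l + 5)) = l + 5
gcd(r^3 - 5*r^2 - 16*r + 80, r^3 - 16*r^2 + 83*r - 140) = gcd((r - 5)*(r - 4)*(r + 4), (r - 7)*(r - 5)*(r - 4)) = r^2 - 9*r + 20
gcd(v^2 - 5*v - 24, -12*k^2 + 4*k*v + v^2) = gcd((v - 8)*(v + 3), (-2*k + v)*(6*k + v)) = 1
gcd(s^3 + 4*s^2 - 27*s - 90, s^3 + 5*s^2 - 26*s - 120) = s^2 + s - 30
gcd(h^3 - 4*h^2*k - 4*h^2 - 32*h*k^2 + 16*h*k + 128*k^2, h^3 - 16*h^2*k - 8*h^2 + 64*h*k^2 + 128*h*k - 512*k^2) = h - 8*k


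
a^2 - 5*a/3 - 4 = (a - 3)*(a + 4/3)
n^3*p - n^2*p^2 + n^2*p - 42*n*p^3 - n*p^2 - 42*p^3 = (n - 7*p)*(n + 6*p)*(n*p + p)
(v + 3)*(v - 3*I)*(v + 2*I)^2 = v^4 + 3*v^3 + I*v^3 + 8*v^2 + 3*I*v^2 + 24*v + 12*I*v + 36*I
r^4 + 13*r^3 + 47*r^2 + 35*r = r*(r + 1)*(r + 5)*(r + 7)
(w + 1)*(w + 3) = w^2 + 4*w + 3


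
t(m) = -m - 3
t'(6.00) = -1.00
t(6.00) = -9.00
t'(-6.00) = -1.00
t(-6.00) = 3.00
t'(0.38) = -1.00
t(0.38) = -3.38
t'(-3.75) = -1.00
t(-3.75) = 0.75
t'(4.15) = -1.00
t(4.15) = -7.15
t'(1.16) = -1.00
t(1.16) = -4.16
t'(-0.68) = -1.00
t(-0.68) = -2.32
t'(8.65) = -1.00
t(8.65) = -11.65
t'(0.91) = -1.00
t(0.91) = -3.91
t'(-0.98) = -1.00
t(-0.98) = -2.02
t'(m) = -1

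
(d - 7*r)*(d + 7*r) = d^2 - 49*r^2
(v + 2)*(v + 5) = v^2 + 7*v + 10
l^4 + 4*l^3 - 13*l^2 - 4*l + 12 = (l - 2)*(l - 1)*(l + 1)*(l + 6)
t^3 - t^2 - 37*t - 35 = (t - 7)*(t + 1)*(t + 5)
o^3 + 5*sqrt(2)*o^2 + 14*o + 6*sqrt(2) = (o + sqrt(2))^2*(o + 3*sqrt(2))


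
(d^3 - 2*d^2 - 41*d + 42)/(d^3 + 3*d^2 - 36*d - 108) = (d^2 - 8*d + 7)/(d^2 - 3*d - 18)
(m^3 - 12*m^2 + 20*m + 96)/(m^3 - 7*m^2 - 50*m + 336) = (m + 2)/(m + 7)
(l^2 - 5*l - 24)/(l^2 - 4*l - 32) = (l + 3)/(l + 4)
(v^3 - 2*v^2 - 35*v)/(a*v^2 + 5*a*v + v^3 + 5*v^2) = (v - 7)/(a + v)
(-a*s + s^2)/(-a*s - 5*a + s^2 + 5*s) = s/(s + 5)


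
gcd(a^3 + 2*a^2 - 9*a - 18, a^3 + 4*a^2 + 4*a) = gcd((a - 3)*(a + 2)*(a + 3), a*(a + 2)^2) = a + 2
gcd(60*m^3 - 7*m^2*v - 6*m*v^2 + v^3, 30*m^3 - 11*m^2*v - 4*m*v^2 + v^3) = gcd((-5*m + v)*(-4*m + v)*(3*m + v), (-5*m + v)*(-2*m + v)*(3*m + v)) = -15*m^2 - 2*m*v + v^2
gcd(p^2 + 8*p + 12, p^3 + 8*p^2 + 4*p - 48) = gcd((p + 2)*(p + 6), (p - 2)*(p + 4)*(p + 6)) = p + 6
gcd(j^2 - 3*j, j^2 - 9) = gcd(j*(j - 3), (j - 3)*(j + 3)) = j - 3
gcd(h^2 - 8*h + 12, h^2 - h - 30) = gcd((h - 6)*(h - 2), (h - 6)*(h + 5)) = h - 6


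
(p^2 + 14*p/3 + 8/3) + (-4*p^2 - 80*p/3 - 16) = -3*p^2 - 22*p - 40/3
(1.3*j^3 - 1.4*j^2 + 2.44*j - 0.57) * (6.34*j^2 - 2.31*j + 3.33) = 8.242*j^5 - 11.879*j^4 + 23.0326*j^3 - 13.9122*j^2 + 9.4419*j - 1.8981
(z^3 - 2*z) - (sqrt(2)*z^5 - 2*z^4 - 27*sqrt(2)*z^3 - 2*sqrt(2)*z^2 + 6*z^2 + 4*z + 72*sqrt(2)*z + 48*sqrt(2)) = -sqrt(2)*z^5 + 2*z^4 + z^3 + 27*sqrt(2)*z^3 - 6*z^2 + 2*sqrt(2)*z^2 - 72*sqrt(2)*z - 6*z - 48*sqrt(2)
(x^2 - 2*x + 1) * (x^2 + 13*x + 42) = x^4 + 11*x^3 + 17*x^2 - 71*x + 42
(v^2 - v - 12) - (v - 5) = v^2 - 2*v - 7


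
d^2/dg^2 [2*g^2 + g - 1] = 4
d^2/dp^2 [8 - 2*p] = 0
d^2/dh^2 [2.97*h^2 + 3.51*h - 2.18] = 5.94000000000000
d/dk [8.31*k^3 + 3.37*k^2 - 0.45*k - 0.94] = 24.93*k^2 + 6.74*k - 0.45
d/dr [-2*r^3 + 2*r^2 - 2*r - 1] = -6*r^2 + 4*r - 2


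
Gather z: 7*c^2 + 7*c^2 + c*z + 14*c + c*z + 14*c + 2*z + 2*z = 14*c^2 + 28*c + z*(2*c + 4)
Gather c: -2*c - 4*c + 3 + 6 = 9 - 6*c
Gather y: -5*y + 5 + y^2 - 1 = y^2 - 5*y + 4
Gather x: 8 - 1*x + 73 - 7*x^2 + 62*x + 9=-7*x^2 + 61*x + 90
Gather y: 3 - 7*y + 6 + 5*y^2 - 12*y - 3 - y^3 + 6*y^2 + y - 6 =-y^3 + 11*y^2 - 18*y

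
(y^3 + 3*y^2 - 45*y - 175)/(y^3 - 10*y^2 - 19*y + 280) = (y + 5)/(y - 8)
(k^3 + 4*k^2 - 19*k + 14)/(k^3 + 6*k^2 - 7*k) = (k - 2)/k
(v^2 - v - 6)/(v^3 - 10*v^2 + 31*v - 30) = (v + 2)/(v^2 - 7*v + 10)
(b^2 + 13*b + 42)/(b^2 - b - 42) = (b + 7)/(b - 7)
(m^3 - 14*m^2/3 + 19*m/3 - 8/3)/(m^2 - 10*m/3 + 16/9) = 3*(m^2 - 2*m + 1)/(3*m - 2)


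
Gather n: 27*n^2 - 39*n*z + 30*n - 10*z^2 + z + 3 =27*n^2 + n*(30 - 39*z) - 10*z^2 + z + 3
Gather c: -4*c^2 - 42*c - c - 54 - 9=-4*c^2 - 43*c - 63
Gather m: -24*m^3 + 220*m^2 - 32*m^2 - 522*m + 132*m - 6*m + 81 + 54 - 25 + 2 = -24*m^3 + 188*m^2 - 396*m + 112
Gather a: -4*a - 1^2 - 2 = -4*a - 3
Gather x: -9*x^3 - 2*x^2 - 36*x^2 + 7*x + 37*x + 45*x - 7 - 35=-9*x^3 - 38*x^2 + 89*x - 42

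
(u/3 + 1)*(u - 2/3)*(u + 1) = u^3/3 + 10*u^2/9 + u/9 - 2/3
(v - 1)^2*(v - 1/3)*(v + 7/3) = v^4 - 34*v^2/9 + 32*v/9 - 7/9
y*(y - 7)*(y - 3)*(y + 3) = y^4 - 7*y^3 - 9*y^2 + 63*y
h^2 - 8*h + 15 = (h - 5)*(h - 3)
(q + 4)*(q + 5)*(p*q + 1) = p*q^3 + 9*p*q^2 + 20*p*q + q^2 + 9*q + 20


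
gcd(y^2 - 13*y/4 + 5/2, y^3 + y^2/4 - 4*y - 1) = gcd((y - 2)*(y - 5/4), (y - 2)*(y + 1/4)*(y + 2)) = y - 2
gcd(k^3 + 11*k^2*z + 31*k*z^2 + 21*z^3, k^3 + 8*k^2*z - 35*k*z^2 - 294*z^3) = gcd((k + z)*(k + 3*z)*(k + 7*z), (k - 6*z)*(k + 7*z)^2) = k + 7*z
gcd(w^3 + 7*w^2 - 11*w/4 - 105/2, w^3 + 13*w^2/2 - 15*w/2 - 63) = w^2 + 19*w/2 + 21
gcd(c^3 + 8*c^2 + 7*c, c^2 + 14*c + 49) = c + 7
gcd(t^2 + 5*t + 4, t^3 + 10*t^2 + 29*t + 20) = t^2 + 5*t + 4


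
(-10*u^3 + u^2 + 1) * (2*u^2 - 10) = -20*u^5 + 2*u^4 + 100*u^3 - 8*u^2 - 10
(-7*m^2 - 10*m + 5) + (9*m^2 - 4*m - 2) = 2*m^2 - 14*m + 3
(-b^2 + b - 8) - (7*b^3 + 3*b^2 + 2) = -7*b^3 - 4*b^2 + b - 10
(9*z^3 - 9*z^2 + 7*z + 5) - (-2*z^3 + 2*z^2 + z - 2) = 11*z^3 - 11*z^2 + 6*z + 7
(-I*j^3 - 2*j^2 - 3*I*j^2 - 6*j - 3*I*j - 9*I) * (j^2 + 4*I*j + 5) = -I*j^5 + 2*j^4 - 3*I*j^4 + 6*j^3 - 16*I*j^3 + 2*j^2 - 48*I*j^2 + 6*j - 15*I*j - 45*I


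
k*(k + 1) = k^2 + k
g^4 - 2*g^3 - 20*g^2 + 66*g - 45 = (g - 3)^2*(g - 1)*(g + 5)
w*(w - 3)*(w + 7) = w^3 + 4*w^2 - 21*w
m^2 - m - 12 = (m - 4)*(m + 3)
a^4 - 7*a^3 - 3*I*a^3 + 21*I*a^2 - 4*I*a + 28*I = (a - 7)*(a - 2*I)^2*(a + I)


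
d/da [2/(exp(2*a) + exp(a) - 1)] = (-4*exp(a) - 2)*exp(a)/(exp(2*a) + exp(a) - 1)^2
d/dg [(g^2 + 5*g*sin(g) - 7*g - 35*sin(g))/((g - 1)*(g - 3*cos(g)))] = (-3*g^3*sin(g) + 5*g^3*cos(g) + 19*g^2*sin(g) - 43*g^2*cos(g) - 9*g^2 + 49*g*sin(g) + 41*g*cos(g) + 120*g - 35*sin(g) - 45*sin(2*g) - 21*cos(g) - 105)/((g - 1)^2*(g - 3*cos(g))^2)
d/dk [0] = 0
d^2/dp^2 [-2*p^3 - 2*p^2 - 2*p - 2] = -12*p - 4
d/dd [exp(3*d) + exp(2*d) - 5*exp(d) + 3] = (3*exp(2*d) + 2*exp(d) - 5)*exp(d)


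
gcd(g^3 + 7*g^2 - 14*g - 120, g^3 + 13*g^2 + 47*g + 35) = g + 5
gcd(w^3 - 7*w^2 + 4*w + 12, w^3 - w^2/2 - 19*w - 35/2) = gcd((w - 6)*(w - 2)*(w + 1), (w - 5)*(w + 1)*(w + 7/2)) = w + 1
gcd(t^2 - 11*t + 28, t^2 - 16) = t - 4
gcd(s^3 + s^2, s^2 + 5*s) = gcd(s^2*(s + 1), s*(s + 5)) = s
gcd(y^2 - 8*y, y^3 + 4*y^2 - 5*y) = y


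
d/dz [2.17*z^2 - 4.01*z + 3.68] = 4.34*z - 4.01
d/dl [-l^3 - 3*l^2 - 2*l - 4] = -3*l^2 - 6*l - 2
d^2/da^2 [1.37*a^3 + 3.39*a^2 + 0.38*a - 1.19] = 8.22*a + 6.78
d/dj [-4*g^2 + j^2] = 2*j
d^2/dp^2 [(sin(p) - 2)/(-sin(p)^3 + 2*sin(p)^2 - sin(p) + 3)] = (4*sin(p)^7 - 24*sin(p)^6 + 38*sin(p)^5 + 41*sin(p)^4 - 148*sin(p)^3 + 73*sin(p)^2 + 51*sin(p) - 26)/(sin(p)^3 - 2*sin(p)^2 + sin(p) - 3)^3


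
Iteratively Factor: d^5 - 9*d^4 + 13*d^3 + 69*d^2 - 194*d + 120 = (d - 1)*(d^4 - 8*d^3 + 5*d^2 + 74*d - 120) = (d - 5)*(d - 1)*(d^3 - 3*d^2 - 10*d + 24) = (d - 5)*(d - 4)*(d - 1)*(d^2 + d - 6) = (d - 5)*(d - 4)*(d - 2)*(d - 1)*(d + 3)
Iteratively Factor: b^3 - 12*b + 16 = (b - 2)*(b^2 + 2*b - 8) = (b - 2)*(b + 4)*(b - 2)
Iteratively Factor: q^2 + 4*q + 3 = (q + 3)*(q + 1)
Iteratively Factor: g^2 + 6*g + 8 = (g + 2)*(g + 4)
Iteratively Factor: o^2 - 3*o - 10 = (o + 2)*(o - 5)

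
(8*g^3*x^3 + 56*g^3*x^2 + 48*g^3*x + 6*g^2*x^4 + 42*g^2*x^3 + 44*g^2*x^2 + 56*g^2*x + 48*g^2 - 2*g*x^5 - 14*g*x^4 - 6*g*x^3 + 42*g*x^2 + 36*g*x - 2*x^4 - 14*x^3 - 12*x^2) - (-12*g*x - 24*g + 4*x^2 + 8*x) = 8*g^3*x^3 + 56*g^3*x^2 + 48*g^3*x + 6*g^2*x^4 + 42*g^2*x^3 + 44*g^2*x^2 + 56*g^2*x + 48*g^2 - 2*g*x^5 - 14*g*x^4 - 6*g*x^3 + 42*g*x^2 + 48*g*x + 24*g - 2*x^4 - 14*x^3 - 16*x^2 - 8*x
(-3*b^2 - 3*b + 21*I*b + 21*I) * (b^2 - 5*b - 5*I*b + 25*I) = -3*b^4 + 12*b^3 + 36*I*b^3 + 120*b^2 - 144*I*b^2 - 420*b - 180*I*b - 525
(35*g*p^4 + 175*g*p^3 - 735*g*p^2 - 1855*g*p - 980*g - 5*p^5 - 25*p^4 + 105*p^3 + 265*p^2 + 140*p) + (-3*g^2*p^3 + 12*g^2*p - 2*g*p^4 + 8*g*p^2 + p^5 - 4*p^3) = -3*g^2*p^3 + 12*g^2*p + 33*g*p^4 + 175*g*p^3 - 727*g*p^2 - 1855*g*p - 980*g - 4*p^5 - 25*p^4 + 101*p^3 + 265*p^2 + 140*p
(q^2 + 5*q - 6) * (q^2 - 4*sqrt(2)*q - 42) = q^4 - 4*sqrt(2)*q^3 + 5*q^3 - 48*q^2 - 20*sqrt(2)*q^2 - 210*q + 24*sqrt(2)*q + 252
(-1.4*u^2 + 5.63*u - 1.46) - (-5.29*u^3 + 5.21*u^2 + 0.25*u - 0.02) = 5.29*u^3 - 6.61*u^2 + 5.38*u - 1.44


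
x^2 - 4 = (x - 2)*(x + 2)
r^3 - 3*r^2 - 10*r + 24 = (r - 4)*(r - 2)*(r + 3)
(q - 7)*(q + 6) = q^2 - q - 42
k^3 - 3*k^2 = k^2*(k - 3)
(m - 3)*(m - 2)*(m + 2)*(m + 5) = m^4 + 2*m^3 - 19*m^2 - 8*m + 60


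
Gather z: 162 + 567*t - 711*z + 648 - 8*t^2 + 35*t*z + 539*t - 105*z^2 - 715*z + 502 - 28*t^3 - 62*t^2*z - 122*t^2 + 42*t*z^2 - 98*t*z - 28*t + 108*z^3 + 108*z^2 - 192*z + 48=-28*t^3 - 130*t^2 + 1078*t + 108*z^3 + z^2*(42*t + 3) + z*(-62*t^2 - 63*t - 1618) + 1360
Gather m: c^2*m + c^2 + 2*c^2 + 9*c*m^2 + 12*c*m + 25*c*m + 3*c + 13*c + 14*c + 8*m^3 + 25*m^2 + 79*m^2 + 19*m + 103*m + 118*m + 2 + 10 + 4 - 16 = 3*c^2 + 30*c + 8*m^3 + m^2*(9*c + 104) + m*(c^2 + 37*c + 240)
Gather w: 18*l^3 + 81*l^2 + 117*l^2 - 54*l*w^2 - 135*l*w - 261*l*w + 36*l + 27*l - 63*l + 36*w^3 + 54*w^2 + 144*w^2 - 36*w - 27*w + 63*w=18*l^3 + 198*l^2 - 396*l*w + 36*w^3 + w^2*(198 - 54*l)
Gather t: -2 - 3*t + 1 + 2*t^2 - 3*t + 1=2*t^2 - 6*t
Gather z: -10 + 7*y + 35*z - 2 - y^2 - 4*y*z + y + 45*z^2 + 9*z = -y^2 + 8*y + 45*z^2 + z*(44 - 4*y) - 12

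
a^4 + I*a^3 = a^3*(a + I)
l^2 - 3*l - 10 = (l - 5)*(l + 2)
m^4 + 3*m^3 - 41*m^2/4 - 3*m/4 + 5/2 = (m - 2)*(m - 1/2)*(m + 1/2)*(m + 5)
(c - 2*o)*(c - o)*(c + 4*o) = c^3 + c^2*o - 10*c*o^2 + 8*o^3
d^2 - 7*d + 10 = (d - 5)*(d - 2)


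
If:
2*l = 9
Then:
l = 9/2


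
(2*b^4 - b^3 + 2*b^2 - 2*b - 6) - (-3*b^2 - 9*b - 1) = 2*b^4 - b^3 + 5*b^2 + 7*b - 5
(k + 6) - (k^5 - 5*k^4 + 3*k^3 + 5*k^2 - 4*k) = -k^5 + 5*k^4 - 3*k^3 - 5*k^2 + 5*k + 6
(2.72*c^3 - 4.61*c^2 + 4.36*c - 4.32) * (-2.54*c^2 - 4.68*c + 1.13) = -6.9088*c^5 - 1.0202*c^4 + 13.574*c^3 - 14.6413*c^2 + 25.1444*c - 4.8816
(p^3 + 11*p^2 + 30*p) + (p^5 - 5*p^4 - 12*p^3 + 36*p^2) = p^5 - 5*p^4 - 11*p^3 + 47*p^2 + 30*p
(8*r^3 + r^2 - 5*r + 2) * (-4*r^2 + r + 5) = -32*r^5 + 4*r^4 + 61*r^3 - 8*r^2 - 23*r + 10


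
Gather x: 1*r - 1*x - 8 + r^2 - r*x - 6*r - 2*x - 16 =r^2 - 5*r + x*(-r - 3) - 24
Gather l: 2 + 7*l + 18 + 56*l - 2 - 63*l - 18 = 0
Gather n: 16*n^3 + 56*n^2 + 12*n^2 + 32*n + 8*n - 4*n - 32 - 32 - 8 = 16*n^3 + 68*n^2 + 36*n - 72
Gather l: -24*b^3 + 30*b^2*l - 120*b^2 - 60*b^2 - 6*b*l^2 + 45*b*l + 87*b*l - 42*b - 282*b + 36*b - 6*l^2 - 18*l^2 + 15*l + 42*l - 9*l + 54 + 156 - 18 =-24*b^3 - 180*b^2 - 288*b + l^2*(-6*b - 24) + l*(30*b^2 + 132*b + 48) + 192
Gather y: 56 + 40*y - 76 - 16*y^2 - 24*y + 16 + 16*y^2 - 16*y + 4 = 0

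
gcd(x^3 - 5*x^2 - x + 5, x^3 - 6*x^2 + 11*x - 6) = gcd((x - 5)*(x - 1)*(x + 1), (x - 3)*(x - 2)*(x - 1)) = x - 1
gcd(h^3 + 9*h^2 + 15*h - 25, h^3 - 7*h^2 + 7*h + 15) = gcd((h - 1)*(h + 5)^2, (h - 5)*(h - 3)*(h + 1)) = 1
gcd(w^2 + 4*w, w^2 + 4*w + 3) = 1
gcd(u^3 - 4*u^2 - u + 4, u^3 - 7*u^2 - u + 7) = u^2 - 1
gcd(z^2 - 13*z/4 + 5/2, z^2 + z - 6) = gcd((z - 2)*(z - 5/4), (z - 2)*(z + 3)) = z - 2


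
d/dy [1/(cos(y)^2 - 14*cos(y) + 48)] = 2*(cos(y) - 7)*sin(y)/(cos(y)^2 - 14*cos(y) + 48)^2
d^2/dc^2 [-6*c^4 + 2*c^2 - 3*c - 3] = 4 - 72*c^2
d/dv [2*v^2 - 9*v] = 4*v - 9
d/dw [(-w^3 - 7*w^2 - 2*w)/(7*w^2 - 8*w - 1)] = (-7*w^4 + 16*w^3 + 73*w^2 + 14*w + 2)/(49*w^4 - 112*w^3 + 50*w^2 + 16*w + 1)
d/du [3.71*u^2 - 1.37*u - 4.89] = 7.42*u - 1.37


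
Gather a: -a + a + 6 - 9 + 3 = 0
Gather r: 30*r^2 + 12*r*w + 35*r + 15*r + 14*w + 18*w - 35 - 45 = 30*r^2 + r*(12*w + 50) + 32*w - 80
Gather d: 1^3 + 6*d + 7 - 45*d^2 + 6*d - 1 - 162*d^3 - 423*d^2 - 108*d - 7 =-162*d^3 - 468*d^2 - 96*d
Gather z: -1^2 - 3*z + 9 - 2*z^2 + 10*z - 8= -2*z^2 + 7*z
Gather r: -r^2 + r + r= -r^2 + 2*r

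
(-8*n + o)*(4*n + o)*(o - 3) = -32*n^2*o + 96*n^2 - 4*n*o^2 + 12*n*o + o^3 - 3*o^2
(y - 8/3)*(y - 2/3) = y^2 - 10*y/3 + 16/9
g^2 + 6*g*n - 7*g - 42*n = (g - 7)*(g + 6*n)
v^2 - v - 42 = (v - 7)*(v + 6)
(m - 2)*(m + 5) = m^2 + 3*m - 10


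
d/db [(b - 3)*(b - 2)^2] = (b - 2)*(3*b - 8)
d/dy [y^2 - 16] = 2*y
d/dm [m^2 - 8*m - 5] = 2*m - 8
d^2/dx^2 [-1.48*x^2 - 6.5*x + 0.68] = -2.96000000000000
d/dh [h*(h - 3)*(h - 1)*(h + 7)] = 4*h^3 + 9*h^2 - 50*h + 21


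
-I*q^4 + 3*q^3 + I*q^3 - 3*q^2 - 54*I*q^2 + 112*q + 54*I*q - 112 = (q - 7*I)*(q + 2*I)*(q + 8*I)*(-I*q + I)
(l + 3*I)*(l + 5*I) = l^2 + 8*I*l - 15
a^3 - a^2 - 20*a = a*(a - 5)*(a + 4)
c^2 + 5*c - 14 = (c - 2)*(c + 7)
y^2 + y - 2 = (y - 1)*(y + 2)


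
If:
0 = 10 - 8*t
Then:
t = 5/4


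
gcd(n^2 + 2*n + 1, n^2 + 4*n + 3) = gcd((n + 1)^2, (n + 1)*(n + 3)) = n + 1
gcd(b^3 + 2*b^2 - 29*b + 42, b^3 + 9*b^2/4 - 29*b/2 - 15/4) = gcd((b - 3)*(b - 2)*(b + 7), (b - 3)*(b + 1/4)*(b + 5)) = b - 3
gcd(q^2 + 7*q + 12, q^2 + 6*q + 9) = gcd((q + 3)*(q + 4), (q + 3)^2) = q + 3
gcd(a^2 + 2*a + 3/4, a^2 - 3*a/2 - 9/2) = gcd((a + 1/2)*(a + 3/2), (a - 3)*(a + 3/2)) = a + 3/2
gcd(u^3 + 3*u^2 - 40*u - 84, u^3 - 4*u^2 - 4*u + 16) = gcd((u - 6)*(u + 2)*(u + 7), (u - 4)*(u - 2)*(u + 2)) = u + 2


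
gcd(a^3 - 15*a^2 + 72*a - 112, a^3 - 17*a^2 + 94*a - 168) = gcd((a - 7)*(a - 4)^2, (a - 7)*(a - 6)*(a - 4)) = a^2 - 11*a + 28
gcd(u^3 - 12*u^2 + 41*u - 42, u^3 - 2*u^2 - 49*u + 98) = u^2 - 9*u + 14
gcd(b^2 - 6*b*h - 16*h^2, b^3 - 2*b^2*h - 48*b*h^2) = b - 8*h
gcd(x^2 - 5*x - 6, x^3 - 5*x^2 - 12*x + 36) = x - 6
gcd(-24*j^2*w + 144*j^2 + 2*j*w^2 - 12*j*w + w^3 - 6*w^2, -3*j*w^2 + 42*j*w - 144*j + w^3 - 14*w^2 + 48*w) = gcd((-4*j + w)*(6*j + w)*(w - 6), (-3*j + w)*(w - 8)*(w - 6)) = w - 6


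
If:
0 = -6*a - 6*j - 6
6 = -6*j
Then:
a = 0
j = -1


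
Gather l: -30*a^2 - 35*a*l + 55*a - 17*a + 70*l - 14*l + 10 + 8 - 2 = -30*a^2 + 38*a + l*(56 - 35*a) + 16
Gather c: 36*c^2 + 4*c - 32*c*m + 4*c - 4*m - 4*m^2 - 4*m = 36*c^2 + c*(8 - 32*m) - 4*m^2 - 8*m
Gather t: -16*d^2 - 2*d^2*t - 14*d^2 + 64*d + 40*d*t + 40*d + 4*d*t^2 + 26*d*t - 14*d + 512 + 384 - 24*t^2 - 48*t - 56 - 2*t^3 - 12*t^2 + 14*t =-30*d^2 + 90*d - 2*t^3 + t^2*(4*d - 36) + t*(-2*d^2 + 66*d - 34) + 840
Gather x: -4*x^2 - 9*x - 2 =-4*x^2 - 9*x - 2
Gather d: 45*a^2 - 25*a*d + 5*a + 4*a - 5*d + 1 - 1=45*a^2 + 9*a + d*(-25*a - 5)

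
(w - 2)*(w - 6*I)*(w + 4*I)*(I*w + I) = I*w^4 + 2*w^3 - I*w^3 - 2*w^2 + 22*I*w^2 - 4*w - 24*I*w - 48*I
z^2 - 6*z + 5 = (z - 5)*(z - 1)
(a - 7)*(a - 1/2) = a^2 - 15*a/2 + 7/2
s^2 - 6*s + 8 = (s - 4)*(s - 2)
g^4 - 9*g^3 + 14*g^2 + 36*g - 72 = (g - 6)*(g - 3)*(g - 2)*(g + 2)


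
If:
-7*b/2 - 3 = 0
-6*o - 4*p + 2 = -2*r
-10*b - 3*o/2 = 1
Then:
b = -6/7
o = 106/21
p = r/2 - 99/14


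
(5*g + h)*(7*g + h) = 35*g^2 + 12*g*h + h^2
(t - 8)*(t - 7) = t^2 - 15*t + 56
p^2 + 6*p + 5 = (p + 1)*(p + 5)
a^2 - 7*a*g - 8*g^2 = (a - 8*g)*(a + g)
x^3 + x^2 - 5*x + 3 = (x - 1)^2*(x + 3)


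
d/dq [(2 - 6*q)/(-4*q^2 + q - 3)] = 8*(-3*q^2 + 2*q + 2)/(16*q^4 - 8*q^3 + 25*q^2 - 6*q + 9)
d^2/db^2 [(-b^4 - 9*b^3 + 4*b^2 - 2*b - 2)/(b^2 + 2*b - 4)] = 2*(-b^6 - 6*b^5 - 18*b^3 + 162*b^2 - 468*b + 32)/(b^6 + 6*b^5 - 40*b^3 + 96*b - 64)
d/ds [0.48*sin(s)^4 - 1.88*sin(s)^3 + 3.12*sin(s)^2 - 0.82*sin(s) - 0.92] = (1.92*sin(s)^3 - 5.64*sin(s)^2 + 6.24*sin(s) - 0.82)*cos(s)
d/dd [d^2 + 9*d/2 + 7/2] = 2*d + 9/2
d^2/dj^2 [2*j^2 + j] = 4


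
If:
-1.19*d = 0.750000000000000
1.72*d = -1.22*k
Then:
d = -0.63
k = 0.89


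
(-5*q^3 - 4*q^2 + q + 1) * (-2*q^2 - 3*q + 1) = 10*q^5 + 23*q^4 + 5*q^3 - 9*q^2 - 2*q + 1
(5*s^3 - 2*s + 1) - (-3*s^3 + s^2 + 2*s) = 8*s^3 - s^2 - 4*s + 1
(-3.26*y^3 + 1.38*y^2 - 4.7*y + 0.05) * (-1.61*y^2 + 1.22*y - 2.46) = 5.2486*y^5 - 6.199*y^4 + 17.2702*y^3 - 9.2093*y^2 + 11.623*y - 0.123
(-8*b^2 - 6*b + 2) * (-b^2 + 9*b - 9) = 8*b^4 - 66*b^3 + 16*b^2 + 72*b - 18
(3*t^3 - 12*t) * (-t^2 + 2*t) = -3*t^5 + 6*t^4 + 12*t^3 - 24*t^2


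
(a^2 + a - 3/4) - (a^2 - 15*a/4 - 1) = 19*a/4 + 1/4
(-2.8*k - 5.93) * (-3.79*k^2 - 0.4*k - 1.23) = 10.612*k^3 + 23.5947*k^2 + 5.816*k + 7.2939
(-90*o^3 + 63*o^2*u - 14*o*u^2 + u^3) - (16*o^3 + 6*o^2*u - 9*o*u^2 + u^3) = -106*o^3 + 57*o^2*u - 5*o*u^2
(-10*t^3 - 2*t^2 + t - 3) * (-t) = 10*t^4 + 2*t^3 - t^2 + 3*t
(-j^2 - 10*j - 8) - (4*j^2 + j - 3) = -5*j^2 - 11*j - 5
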